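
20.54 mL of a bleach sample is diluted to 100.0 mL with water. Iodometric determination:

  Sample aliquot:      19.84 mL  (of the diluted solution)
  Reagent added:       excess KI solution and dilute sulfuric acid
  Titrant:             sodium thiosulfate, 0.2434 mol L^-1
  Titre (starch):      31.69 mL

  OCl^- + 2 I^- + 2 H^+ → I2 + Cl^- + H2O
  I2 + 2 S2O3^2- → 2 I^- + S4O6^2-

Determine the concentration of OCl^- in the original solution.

n(S2O3^2-) = 0.03169 × 0.2434 = 7.713 × 10^-3 mol
n(I2) = n(S2O3^2-)/2 = 3.857 × 10^-3 mol
n(OCl^-) in the aliquot = 3.857 × 10^-3 mol (1:1 ratio)
[OCl^-]_dilute = 3.857 × 10^-3 / 0.01984 = 0.1944 mol/L
[OCl^-]_original = 0.1944 × 100.0/20.54 = 0.9464 mol/L

0.9464 mol/L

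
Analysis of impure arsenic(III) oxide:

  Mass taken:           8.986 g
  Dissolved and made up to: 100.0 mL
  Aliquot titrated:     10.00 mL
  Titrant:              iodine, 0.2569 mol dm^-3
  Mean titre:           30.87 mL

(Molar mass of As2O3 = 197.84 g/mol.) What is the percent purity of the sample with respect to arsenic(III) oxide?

87.30 %

As2O3 + 2 I2 + 2 H2O → As2O5 + 4 HI
n(I2) per titration = 0.03087 × 0.2569 = 7.931 × 10^-3 mol
From the 1:2 ratio, n(As2O3) in each aliquot = 1/2 × 7.931 × 10^-3 = 3.965 × 10^-3 mol
n(As2O3) in the whole flask = 3.965 × 10^-3 × 100.0/10.00 = 0.03965 mol
mass of As2O3 = 0.03965 × 197.84 = 7.845 g
% As2O3 = 7.845 / 8.986 × 100 = 87.30 %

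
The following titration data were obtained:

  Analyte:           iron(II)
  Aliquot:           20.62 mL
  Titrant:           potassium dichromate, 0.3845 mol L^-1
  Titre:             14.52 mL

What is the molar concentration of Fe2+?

Cr2O7^2- + 6 Fe^2+ + 14 H^+ → 2 Cr^3+ + 6 Fe^3+ + 7 H2O
n(K2Cr2O7) = 0.01452 L × 0.3845 mol/L = 5.583 × 10^-3 mol
From the 6:1 mole ratio, n(Fe2+) = 6/1 × 5.583 × 10^-3 = 0.03350 mol
[Fe2+] = 0.03350 mol / 0.02062 L = 1.625 mol/L

1.625 mol/L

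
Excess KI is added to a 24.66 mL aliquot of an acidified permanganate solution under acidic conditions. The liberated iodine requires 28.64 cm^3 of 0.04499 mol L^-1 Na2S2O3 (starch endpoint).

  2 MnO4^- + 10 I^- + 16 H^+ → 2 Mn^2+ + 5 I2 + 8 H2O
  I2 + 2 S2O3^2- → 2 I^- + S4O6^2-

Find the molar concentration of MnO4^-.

0.01045 mol/L

n(S2O3^2-) = 0.02864 × 0.04499 = 1.289 × 10^-3 mol
n(I2) = n(S2O3^2-)/2 = 6.443 × 10^-4 mol
From the 2:5 ratio, n(MnO4^-) in the aliquot = 2/5 × 6.443 × 10^-4 = 2.577 × 10^-4 mol
[MnO4^-] = 2.577 × 10^-4 / 0.02466 = 0.01045 mol/L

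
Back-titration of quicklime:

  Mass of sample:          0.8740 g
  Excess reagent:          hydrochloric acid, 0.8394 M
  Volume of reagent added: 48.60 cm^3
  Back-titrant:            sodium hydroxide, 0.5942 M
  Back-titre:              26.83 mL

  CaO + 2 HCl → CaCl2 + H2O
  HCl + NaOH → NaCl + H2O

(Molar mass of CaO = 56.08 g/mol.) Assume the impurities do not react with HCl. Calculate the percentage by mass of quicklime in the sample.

79.73 %

n(HCl) added = 0.04860 × 0.8394 = 0.04079 mol
n(NaOH) used in back-titration = 0.02683 × 0.5942 = 0.01594 mol
n(HCl) left over = 0.01594 mol (1:1 ratio)
n(HCl) consumed by analyte = 0.04079 − 0.01594 = 0.02485 mol
From the 1:2 ratio, n(CaO) = 1/2 × 0.02485 = 0.01243 mol
mass of CaO = 0.01243 × 56.08 = 0.6969 g
% CaO = 0.6969 / 0.8740 × 100 = 79.73 %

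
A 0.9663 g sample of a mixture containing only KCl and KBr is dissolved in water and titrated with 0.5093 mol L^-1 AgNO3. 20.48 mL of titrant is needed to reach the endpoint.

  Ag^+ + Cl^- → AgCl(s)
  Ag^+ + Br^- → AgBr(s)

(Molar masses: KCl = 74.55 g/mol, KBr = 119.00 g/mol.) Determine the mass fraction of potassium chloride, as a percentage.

47.72 %

n(AgNO3) = 0.02048 × 0.5093 = 0.01043 mol
Let x = n(KCl), y = n(KBr).
Titrant: 1x + 1y = 0.01043;  mass: 74.55x + 119.00y = 0.9663
Solving, x = 6.185 × 10^-3 mol, y = 4.245 × 10^-3 mol
mass of KCl = 6.185 × 10^-3 × 74.55 = 0.4611 g
% KCl = 0.4611 / 0.9663 × 100 = 47.72 %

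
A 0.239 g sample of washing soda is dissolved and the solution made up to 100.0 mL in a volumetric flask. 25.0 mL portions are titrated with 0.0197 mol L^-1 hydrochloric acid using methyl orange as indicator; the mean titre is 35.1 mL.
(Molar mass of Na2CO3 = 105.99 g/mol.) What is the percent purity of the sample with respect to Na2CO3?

61.3 %

Na2CO3 + 2 HCl → 2 NaCl + H2O + CO2
n(HCl) per titration = 0.0351 × 0.0197 = 6.91 × 10^-4 mol
From the 1:2 ratio, n(Na2CO3) in each aliquot = 1/2 × 6.91 × 10^-4 = 3.46 × 10^-4 mol
n(Na2CO3) in the whole flask = 3.46 × 10^-4 × 100.0/25.0 = 1.38 × 10^-3 mol
mass of Na2CO3 = 1.38 × 10^-3 × 105.99 = 0.147 g
% Na2CO3 = 0.147 / 0.239 × 100 = 61.3 %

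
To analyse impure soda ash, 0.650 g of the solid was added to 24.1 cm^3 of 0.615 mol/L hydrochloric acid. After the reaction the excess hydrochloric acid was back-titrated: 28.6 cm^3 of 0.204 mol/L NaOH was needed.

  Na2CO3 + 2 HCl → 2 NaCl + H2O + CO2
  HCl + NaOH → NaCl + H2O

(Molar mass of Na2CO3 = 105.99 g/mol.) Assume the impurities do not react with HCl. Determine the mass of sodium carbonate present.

n(HCl) added = 0.0241 × 0.615 = 0.0148 mol
n(NaOH) used in back-titration = 0.0286 × 0.204 = 5.83 × 10^-3 mol
n(HCl) left over = 5.83 × 10^-3 mol (1:1 ratio)
n(HCl) consumed by analyte = 0.0148 − 5.83 × 10^-3 = 8.99 × 10^-3 mol
From the 1:2 ratio, n(Na2CO3) = 1/2 × 8.99 × 10^-3 = 4.49 × 10^-3 mol
mass of Na2CO3 = 4.49 × 10^-3 × 105.99 = 0.476 g

0.476 g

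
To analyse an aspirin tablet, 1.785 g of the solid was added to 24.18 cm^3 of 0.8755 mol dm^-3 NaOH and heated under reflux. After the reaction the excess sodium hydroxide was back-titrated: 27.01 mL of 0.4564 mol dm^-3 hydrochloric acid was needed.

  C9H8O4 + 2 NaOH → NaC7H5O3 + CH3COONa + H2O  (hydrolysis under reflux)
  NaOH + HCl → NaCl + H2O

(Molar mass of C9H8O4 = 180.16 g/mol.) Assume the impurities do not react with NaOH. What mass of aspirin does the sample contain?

0.7965 g

n(NaOH) added = 0.02418 × 0.8755 = 0.02117 mol
n(HCl) used in back-titration = 0.02701 × 0.4564 = 0.01233 mol
n(NaOH) left over = 0.01233 mol (1:1 ratio)
n(NaOH) consumed by analyte = 0.02117 − 0.01233 = 8.842 × 10^-3 mol
From the 1:2 ratio, n(C9H8O4) = 1/2 × 8.842 × 10^-3 = 4.421 × 10^-3 mol
mass of C9H8O4 = 4.421 × 10^-3 × 180.16 = 0.7965 g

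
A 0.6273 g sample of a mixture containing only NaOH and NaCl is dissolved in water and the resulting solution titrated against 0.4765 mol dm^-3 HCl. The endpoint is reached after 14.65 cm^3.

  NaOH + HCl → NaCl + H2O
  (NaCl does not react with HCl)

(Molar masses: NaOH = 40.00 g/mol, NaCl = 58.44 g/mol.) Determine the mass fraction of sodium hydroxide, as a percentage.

44.51 %

n(HCl) = 0.01465 × 0.4765 = 6.981 × 10^-3 mol
Let x = n(NaOH), y = n(NaCl).
Titrant: 1x = 6.981 × 10^-3;  mass: 40.00x + 58.44y = 0.6273
Solving, x = 6.981 × 10^-3 mol, y = 5.956 × 10^-3 mol
mass of NaOH = 6.981 × 10^-3 × 40.00 = 0.2792 g
% NaOH = 0.2792 / 0.6273 × 100 = 44.51 %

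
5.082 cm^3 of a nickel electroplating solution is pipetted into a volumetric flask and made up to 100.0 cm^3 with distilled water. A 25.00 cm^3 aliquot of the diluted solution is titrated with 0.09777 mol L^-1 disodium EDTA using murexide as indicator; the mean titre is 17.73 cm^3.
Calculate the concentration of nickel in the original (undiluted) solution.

Ni^2+ + EDTA^4- → [Ni(EDTA)]^2-
n(EDTA) = 0.01773 × 0.09777 = 1.733 × 10^-3 mol
n(Ni2+) in the aliquot = 1.733 × 10^-3 mol (1:1 ratio)
[Ni2+]_dilute = 1.733 × 10^-3 / 0.02500 = 0.06934 mol/L
Dilution factor = 100.0 / 5.082 = 19.68
[Ni2+]_stock = 0.06934 × 19.68 = 1.364 mol/L

1.364 mol/L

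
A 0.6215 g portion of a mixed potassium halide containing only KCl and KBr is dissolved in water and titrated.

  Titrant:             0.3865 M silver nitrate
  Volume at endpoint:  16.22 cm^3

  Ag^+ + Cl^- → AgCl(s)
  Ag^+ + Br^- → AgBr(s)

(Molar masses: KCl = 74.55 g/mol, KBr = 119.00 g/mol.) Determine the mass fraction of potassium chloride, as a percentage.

n(AgNO3) = 0.01622 × 0.3865 = 6.269 × 10^-3 mol
Let x = n(KCl), y = n(KBr).
Titrant: 1x + 1y = 6.269 × 10^-3;  mass: 74.55x + 119.00y = 0.6215
Solving, x = 2.801 × 10^-3 mol, y = 3.468 × 10^-3 mol
mass of KCl = 2.801 × 10^-3 × 74.55 = 0.2088 g
% KCl = 0.2088 / 0.6215 × 100 = 33.60 %

33.60 %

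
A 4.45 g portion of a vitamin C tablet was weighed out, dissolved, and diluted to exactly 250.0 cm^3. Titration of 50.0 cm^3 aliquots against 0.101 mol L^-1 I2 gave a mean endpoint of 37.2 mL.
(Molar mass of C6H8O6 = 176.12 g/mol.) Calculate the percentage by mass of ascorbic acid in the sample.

74.4 %

C6H8O6 + I2 → C6H6O6 + 2 HI
n(I2) per titration = 0.0372 × 0.101 = 3.76 × 10^-3 mol
n(C6H8O6) in each aliquot = 3.76 × 10^-3 mol (1:1 ratio)
n(C6H8O6) in the whole flask = 3.76 × 10^-3 × 250.0/50.0 = 0.0188 mol
mass of C6H8O6 = 0.0188 × 176.12 = 3.31 g
% C6H8O6 = 3.31 / 4.45 × 100 = 74.4 %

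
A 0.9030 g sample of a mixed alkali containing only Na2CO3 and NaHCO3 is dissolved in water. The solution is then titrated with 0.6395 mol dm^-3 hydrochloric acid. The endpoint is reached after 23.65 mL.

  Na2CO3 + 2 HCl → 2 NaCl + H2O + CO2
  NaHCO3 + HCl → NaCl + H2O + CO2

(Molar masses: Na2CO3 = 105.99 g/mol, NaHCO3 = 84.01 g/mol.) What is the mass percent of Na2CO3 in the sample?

69.56 %

n(HCl) = 0.02365 × 0.6395 = 0.01512 mol
Let x = n(Na2CO3), y = n(NaHCO3).
Titrant: 2x + 1y = 0.01512;  mass: 105.99x + 84.01y = 0.9030
Solving, x = 5.926 × 10^-3 mol, y = 3.272 × 10^-3 mol
mass of Na2CO3 = 5.926 × 10^-3 × 105.99 = 0.6281 g
% Na2CO3 = 0.6281 / 0.9030 × 100 = 69.56 %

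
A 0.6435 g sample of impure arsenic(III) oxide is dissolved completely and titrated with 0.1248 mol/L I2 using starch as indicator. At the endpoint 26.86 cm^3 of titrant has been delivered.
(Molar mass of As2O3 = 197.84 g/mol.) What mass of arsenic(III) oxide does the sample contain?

As2O3 + 2 I2 + 2 H2O → As2O5 + 4 HI
n(I2) = 0.02686 L × 0.1248 mol/L = 3.352 × 10^-3 mol
From the 1:2 ratio, n(As2O3) = 1/2 × 3.352 × 10^-3 = 1.676 × 10^-3 mol
mass of As2O3 = 1.676 × 10^-3 × 197.84 g/mol = 0.3316 g

0.3316 g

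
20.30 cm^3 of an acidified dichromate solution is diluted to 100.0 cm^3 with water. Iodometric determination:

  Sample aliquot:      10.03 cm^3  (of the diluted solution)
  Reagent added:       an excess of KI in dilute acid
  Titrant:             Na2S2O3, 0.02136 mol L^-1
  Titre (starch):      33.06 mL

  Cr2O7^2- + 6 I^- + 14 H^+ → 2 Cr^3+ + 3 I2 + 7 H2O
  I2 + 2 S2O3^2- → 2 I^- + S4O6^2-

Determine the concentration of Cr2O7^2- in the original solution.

n(S2O3^2-) = 0.03306 × 0.02136 = 7.062 × 10^-4 mol
n(I2) = n(S2O3^2-)/2 = 3.531 × 10^-4 mol
From the 1:3 ratio, n(Cr2O7^2-) in the aliquot = 1/3 × 3.531 × 10^-4 = 1.177 × 10^-4 mol
[Cr2O7^2-]_dilute = 1.177 × 10^-4 / 0.01003 = 0.01173 mol/L
[Cr2O7^2-]_original = 0.01173 × 100.0/20.30 = 0.05780 mol/L

0.05780 mol/L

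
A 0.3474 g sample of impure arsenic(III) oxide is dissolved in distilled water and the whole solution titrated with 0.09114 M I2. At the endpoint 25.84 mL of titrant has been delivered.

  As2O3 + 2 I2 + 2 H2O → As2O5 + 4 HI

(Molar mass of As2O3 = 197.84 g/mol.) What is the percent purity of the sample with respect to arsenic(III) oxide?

n(I2) = 0.02584 L × 0.09114 mol/L = 2.355 × 10^-3 mol
From the 1:2 ratio, n(As2O3) = 1/2 × 2.355 × 10^-3 = 1.178 × 10^-3 mol
mass of As2O3 = 1.178 × 10^-3 × 197.84 g/mol = 0.2330 g
% As2O3 = 0.2330 / 0.3474 × 100 = 67.06 %

67.06 %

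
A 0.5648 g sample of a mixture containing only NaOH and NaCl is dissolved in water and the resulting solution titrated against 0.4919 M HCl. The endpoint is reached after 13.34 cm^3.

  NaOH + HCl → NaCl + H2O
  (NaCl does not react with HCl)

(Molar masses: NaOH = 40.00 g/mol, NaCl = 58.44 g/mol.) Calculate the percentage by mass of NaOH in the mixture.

46.47 %

n(HCl) = 0.01334 × 0.4919 = 6.562 × 10^-3 mol
Let x = n(NaOH), y = n(NaCl).
Titrant: 1x = 6.562 × 10^-3;  mass: 40.00x + 58.44y = 0.5648
Solving, x = 6.562 × 10^-3 mol, y = 5.173 × 10^-3 mol
mass of NaOH = 6.562 × 10^-3 × 40.00 = 0.2625 g
% NaOH = 0.2625 / 0.5648 × 100 = 46.47 %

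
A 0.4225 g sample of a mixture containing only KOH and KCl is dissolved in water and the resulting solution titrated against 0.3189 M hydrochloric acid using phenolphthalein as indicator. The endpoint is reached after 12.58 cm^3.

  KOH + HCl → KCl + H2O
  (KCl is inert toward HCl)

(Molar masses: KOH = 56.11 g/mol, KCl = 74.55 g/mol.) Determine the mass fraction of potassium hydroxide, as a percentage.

53.28 %

n(HCl) = 0.01258 × 0.3189 = 4.012 × 10^-3 mol
Let x = n(KOH), y = n(KCl).
Titrant: 1x = 4.012 × 10^-3;  mass: 56.11x + 74.55y = 0.4225
Solving, x = 4.012 × 10^-3 mol, y = 2.648 × 10^-3 mol
mass of KOH = 4.012 × 10^-3 × 56.11 = 0.2251 g
% KOH = 0.2251 / 0.4225 × 100 = 53.28 %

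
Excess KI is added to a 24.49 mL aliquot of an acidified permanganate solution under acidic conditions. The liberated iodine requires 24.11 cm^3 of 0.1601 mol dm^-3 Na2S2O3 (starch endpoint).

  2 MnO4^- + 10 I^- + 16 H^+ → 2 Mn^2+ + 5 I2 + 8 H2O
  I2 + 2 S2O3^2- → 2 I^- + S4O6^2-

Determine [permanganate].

0.03152 mol/L

n(S2O3^2-) = 0.02411 × 0.1601 = 3.860 × 10^-3 mol
n(I2) = n(S2O3^2-)/2 = 1.930 × 10^-3 mol
From the 2:5 ratio, n(MnO4^-) in the aliquot = 2/5 × 1.930 × 10^-3 = 7.720 × 10^-4 mol
[MnO4^-] = 7.720 × 10^-4 / 0.02449 = 0.03152 mol/L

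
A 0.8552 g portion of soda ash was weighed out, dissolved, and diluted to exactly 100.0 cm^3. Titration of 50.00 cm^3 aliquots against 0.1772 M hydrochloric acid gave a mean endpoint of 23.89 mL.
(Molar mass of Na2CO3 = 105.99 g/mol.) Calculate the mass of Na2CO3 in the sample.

0.4487 g

Na2CO3 + 2 HCl → 2 NaCl + H2O + CO2
n(HCl) per titration = 0.02389 × 0.1772 = 4.233 × 10^-3 mol
From the 1:2 ratio, n(Na2CO3) in each aliquot = 1/2 × 4.233 × 10^-3 = 2.117 × 10^-3 mol
n(Na2CO3) in the whole flask = 2.117 × 10^-3 × 100.0/50.00 = 4.233 × 10^-3 mol
mass of Na2CO3 = 4.233 × 10^-3 × 105.99 = 0.4487 g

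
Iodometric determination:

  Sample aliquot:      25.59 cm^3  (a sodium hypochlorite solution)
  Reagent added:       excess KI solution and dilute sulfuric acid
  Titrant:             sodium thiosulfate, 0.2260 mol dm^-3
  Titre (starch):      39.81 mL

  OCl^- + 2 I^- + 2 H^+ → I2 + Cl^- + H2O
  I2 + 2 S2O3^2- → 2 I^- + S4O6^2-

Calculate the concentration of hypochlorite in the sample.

n(S2O3^2-) = 0.03981 × 0.2260 = 8.997 × 10^-3 mol
n(I2) = n(S2O3^2-)/2 = 4.499 × 10^-3 mol
n(OCl^-) in the aliquot = 4.499 × 10^-3 mol (1:1 ratio)
[OCl^-] = 4.499 × 10^-3 / 0.02559 = 0.1758 mol/L

0.1758 mol/L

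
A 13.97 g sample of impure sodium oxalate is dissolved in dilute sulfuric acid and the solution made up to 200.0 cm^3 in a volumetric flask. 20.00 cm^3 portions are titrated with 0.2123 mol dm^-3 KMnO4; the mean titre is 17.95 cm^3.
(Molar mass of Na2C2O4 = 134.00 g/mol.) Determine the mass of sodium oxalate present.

2 MnO4^- + 5 C2O4^2- + 16 H^+ → 2 Mn^2+ + 10 CO2 + 8 H2O
n(KMnO4) per titration = 0.01795 × 0.2123 = 3.811 × 10^-3 mol
From the 5:2 ratio, n(Na2C2O4) in each aliquot = 5/2 × 3.811 × 10^-3 = 9.527 × 10^-3 mol
n(Na2C2O4) in the whole flask = 9.527 × 10^-3 × 200.0/20.00 = 0.09527 mol
mass of Na2C2O4 = 0.09527 × 134.00 = 12.77 g

12.77 g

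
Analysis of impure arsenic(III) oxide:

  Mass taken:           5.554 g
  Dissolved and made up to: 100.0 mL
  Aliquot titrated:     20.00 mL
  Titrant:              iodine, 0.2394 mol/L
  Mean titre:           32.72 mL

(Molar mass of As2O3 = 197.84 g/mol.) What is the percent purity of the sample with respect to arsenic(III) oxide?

As2O3 + 2 I2 + 2 H2O → As2O5 + 4 HI
n(I2) per titration = 0.03272 × 0.2394 = 7.833 × 10^-3 mol
From the 1:2 ratio, n(As2O3) in each aliquot = 1/2 × 7.833 × 10^-3 = 3.917 × 10^-3 mol
n(As2O3) in the whole flask = 3.917 × 10^-3 × 100.0/20.00 = 0.01958 mol
mass of As2O3 = 0.01958 × 197.84 = 3.874 g
% As2O3 = 3.874 / 5.554 × 100 = 69.76 %

69.76 %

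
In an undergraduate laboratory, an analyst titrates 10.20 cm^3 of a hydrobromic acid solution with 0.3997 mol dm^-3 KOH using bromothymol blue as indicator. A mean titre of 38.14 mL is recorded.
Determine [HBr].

1.495 mol/L

HBr + KOH → KBr + H2O
n(KOH) = 0.03814 L × 0.3997 mol/L = 0.01524 mol
n(HBr) = 0.01524 mol (1:1 mole ratio)
[HBr] = 0.01524 mol / 0.01020 L = 1.495 mol/L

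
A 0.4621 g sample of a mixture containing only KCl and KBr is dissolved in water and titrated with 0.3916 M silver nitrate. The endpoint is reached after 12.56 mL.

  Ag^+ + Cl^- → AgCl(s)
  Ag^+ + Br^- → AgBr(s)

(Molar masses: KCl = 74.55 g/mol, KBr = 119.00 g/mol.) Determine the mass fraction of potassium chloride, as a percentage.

n(AgNO3) = 0.01256 × 0.3916 = 4.918 × 10^-3 mol
Let x = n(KCl), y = n(KBr).
Titrant: 1x + 1y = 4.918 × 10^-3;  mass: 74.55x + 119.00y = 0.4621
Solving, x = 2.772 × 10^-3 mol, y = 2.147 × 10^-3 mol
mass of KCl = 2.772 × 10^-3 × 74.55 = 0.2066 g
% KCl = 0.2066 / 0.4621 × 100 = 44.72 %

44.72 %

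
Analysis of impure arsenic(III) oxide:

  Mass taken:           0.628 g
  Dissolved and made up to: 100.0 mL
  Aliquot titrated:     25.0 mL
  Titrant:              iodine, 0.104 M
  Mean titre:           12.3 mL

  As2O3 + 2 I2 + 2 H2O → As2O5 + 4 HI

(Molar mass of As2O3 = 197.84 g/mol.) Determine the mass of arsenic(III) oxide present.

n(I2) per titration = 0.0123 × 0.104 = 1.28 × 10^-3 mol
From the 1:2 ratio, n(As2O3) in each aliquot = 1/2 × 1.28 × 10^-3 = 6.40 × 10^-4 mol
n(As2O3) in the whole flask = 6.40 × 10^-4 × 100.0/25.0 = 2.56 × 10^-3 mol
mass of As2O3 = 2.56 × 10^-3 × 197.84 = 0.506 g

0.506 g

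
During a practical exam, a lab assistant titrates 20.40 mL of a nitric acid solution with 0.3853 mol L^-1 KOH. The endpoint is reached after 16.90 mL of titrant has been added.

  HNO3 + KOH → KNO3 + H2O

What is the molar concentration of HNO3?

n(KOH) = 0.01690 L × 0.3853 mol/L = 6.512 × 10^-3 mol
n(HNO3) = 6.512 × 10^-3 mol (1:1 mole ratio)
[HNO3] = 6.512 × 10^-3 mol / 0.02040 L = 0.3192 mol/L

0.3192 mol/L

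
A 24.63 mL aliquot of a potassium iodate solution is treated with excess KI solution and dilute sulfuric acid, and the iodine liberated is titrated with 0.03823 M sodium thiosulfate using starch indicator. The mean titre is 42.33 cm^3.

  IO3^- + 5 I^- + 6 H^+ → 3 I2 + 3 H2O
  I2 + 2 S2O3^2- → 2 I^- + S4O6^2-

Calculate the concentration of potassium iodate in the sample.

0.01095 M

n(S2O3^2-) = 0.04233 × 0.03823 = 1.618 × 10^-3 mol
n(I2) = n(S2O3^2-)/2 = 8.091 × 10^-4 mol
From the 1:3 ratio, n(IO3^-) in the aliquot = 1/3 × 8.091 × 10^-4 = 2.697 × 10^-4 mol
[IO3^-] = 2.697 × 10^-4 / 0.02463 = 0.01095 mol/L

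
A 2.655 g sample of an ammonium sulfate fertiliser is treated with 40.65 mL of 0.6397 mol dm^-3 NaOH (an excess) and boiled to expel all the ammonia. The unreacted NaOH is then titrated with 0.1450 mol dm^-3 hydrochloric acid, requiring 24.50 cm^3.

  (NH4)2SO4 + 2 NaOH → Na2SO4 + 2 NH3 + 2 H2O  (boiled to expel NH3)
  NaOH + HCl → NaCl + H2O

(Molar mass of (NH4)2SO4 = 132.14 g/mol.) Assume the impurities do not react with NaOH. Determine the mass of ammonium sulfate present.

n(NaOH) added = 0.04065 × 0.6397 = 0.02600 mol
n(HCl) used in back-titration = 0.02450 × 0.1450 = 3.552 × 10^-3 mol
n(NaOH) left over = 3.552 × 10^-3 mol (1:1 ratio)
n(NaOH) consumed by analyte = 0.02600 − 3.552 × 10^-3 = 0.02245 mol
From the 1:2 ratio, n((NH4)2SO4) = 1/2 × 0.02245 = 0.01123 mol
mass of (NH4)2SO4 = 0.01123 × 132.14 = 1.483 g

1.483 g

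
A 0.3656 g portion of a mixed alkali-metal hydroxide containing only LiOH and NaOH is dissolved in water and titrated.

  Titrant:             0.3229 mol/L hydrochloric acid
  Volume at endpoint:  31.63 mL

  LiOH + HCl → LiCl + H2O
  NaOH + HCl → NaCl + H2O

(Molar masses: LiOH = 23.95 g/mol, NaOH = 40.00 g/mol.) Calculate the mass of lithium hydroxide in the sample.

n(HCl) = 0.03163 × 0.3229 = 0.01021 mol
Let x = n(LiOH), y = n(NaOH).
Titrant: 1x + 1y = 0.01021;  mass: 23.95x + 40.00y = 0.3656
Solving, x = 2.675 × 10^-3 mol, y = 7.538 × 10^-3 mol
mass of LiOH = 2.675 × 10^-3 × 23.95 = 0.06407 g

0.06407 g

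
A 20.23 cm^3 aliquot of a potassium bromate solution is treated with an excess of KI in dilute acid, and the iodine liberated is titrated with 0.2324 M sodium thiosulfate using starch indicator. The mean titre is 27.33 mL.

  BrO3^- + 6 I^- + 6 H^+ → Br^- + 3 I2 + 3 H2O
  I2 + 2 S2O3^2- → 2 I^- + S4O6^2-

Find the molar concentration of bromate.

n(S2O3^2-) = 0.02733 × 0.2324 = 6.351 × 10^-3 mol
n(I2) = n(S2O3^2-)/2 = 3.176 × 10^-3 mol
From the 1:3 ratio, n(BrO3^-) in the aliquot = 1/3 × 3.176 × 10^-3 = 1.059 × 10^-3 mol
[BrO3^-] = 1.059 × 10^-3 / 0.02023 = 0.05233 mol/L

0.05233 M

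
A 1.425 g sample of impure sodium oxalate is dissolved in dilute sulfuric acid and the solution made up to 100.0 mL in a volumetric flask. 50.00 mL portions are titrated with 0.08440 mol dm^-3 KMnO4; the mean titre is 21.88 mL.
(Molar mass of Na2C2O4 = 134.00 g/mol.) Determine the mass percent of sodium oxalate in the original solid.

86.83 %

2 MnO4^- + 5 C2O4^2- + 16 H^+ → 2 Mn^2+ + 10 CO2 + 8 H2O
n(KMnO4) per titration = 0.02188 × 0.08440 = 1.847 × 10^-3 mol
From the 5:2 ratio, n(Na2C2O4) in each aliquot = 5/2 × 1.847 × 10^-3 = 4.617 × 10^-3 mol
n(Na2C2O4) in the whole flask = 4.617 × 10^-3 × 100.0/50.00 = 9.233 × 10^-3 mol
mass of Na2C2O4 = 9.233 × 10^-3 × 134.00 = 1.237 g
% Na2C2O4 = 1.237 / 1.425 × 100 = 86.83 %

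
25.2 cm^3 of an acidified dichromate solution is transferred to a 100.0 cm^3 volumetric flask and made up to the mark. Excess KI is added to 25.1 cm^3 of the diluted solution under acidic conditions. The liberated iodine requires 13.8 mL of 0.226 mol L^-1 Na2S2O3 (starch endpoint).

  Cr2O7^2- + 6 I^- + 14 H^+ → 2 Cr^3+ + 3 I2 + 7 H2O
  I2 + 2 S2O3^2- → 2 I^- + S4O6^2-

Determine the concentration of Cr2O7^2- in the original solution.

n(S2O3^2-) = 0.0138 × 0.226 = 3.12 × 10^-3 mol
n(I2) = n(S2O3^2-)/2 = 1.56 × 10^-3 mol
From the 1:3 ratio, n(Cr2O7^2-) in the aliquot = 1/3 × 1.56 × 10^-3 = 5.20 × 10^-4 mol
[Cr2O7^2-]_dilute = 5.20 × 10^-4 / 0.0251 = 0.0207 mol/L
[Cr2O7^2-]_original = 0.0207 × 100.0/25.2 = 0.0822 mol/L

0.0822 mol/L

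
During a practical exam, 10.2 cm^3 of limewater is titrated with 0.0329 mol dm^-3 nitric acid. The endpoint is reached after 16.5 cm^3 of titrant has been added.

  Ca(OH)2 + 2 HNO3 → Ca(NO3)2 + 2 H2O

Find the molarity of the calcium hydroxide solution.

n(HNO3) = 0.0165 L × 0.0329 mol/L = 5.43 × 10^-4 mol
From the 1:2 mole ratio, n(Ca(OH)2) = 1/2 × 5.43 × 10^-4 = 2.71 × 10^-4 mol
[Ca(OH)2] = 2.71 × 10^-4 mol / 0.0102 L = 0.0266 mol/L

0.0266 mol/L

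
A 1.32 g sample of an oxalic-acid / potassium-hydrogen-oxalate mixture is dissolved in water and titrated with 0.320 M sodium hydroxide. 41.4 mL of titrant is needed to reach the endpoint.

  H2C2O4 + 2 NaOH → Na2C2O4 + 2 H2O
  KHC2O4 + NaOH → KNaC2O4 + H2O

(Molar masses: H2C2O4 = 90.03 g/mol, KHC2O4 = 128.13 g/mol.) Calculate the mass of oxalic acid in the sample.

0.204 g

n(NaOH) = 0.0414 × 0.320 = 0.0132 mol
Let x = n(H2C2O4), y = n(KHC2O4).
Titrant: 2x + 1y = 0.0132;  mass: 90.03x + 128.13y = 1.32
Solving, x = 2.27 × 10^-3 mol, y = 8.71 × 10^-3 mol
mass of H2C2O4 = 2.27 × 10^-3 × 90.03 = 0.204 g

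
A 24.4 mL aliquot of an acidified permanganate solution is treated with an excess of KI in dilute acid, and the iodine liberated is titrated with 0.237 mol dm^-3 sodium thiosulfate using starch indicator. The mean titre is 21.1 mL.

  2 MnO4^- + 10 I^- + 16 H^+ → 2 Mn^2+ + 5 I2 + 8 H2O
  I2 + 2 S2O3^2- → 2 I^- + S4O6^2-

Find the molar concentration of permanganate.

0.0410 mol/L

n(S2O3^2-) = 0.0211 × 0.237 = 5.00 × 10^-3 mol
n(I2) = n(S2O3^2-)/2 = 2.50 × 10^-3 mol
From the 2:5 ratio, n(MnO4^-) in the aliquot = 2/5 × 2.50 × 10^-3 = 1.00 × 10^-3 mol
[MnO4^-] = 1.00 × 10^-3 / 0.0244 = 0.0410 mol/L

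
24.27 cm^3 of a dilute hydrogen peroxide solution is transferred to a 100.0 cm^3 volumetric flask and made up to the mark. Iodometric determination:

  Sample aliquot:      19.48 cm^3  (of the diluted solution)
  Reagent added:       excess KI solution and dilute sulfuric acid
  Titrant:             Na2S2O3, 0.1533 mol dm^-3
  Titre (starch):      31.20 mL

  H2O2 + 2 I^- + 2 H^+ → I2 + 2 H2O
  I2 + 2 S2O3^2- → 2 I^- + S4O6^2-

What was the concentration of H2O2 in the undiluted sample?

n(S2O3^2-) = 0.03120 × 0.1533 = 4.783 × 10^-3 mol
n(I2) = n(S2O3^2-)/2 = 2.391 × 10^-3 mol
n(H2O2) in the aliquot = 2.391 × 10^-3 mol (1:1 ratio)
[H2O2]_dilute = 2.391 × 10^-3 / 0.01948 = 0.1228 mol/L
[H2O2]_original = 0.1228 × 100.0/24.27 = 0.5058 mol/L

0.5058 mol/L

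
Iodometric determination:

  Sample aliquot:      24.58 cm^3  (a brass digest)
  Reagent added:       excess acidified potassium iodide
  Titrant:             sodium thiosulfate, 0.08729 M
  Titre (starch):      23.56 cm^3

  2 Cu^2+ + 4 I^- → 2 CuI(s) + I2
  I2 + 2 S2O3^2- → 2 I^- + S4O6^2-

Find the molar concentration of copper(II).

n(S2O3^2-) = 0.02356 × 0.08729 = 2.057 × 10^-3 mol
n(I2) = n(S2O3^2-)/2 = 1.028 × 10^-3 mol
From the 2:1 ratio, n(Cu2+) in the aliquot = 2/1 × 1.028 × 10^-3 = 2.057 × 10^-3 mol
[Cu2+] = 2.057 × 10^-3 / 0.02458 = 0.08367 mol/L

0.08367 M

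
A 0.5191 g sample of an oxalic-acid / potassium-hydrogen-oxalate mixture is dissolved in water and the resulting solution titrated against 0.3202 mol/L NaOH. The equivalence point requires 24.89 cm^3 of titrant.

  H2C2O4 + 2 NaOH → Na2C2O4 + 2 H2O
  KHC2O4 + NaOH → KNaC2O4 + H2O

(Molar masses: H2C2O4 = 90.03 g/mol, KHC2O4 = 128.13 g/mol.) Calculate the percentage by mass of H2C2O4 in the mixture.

52.38 %

n(NaOH) = 0.02489 × 0.3202 = 7.970 × 10^-3 mol
Let x = n(H2C2O4), y = n(KHC2O4).
Titrant: 2x + 1y = 7.970 × 10^-3;  mass: 90.03x + 128.13y = 0.5191
Solving, x = 3.020 × 10^-3 mol, y = 1.929 × 10^-3 mol
mass of H2C2O4 = 3.020 × 10^-3 × 90.03 = 0.2719 g
% H2C2O4 = 0.2719 / 0.5191 × 100 = 52.38 %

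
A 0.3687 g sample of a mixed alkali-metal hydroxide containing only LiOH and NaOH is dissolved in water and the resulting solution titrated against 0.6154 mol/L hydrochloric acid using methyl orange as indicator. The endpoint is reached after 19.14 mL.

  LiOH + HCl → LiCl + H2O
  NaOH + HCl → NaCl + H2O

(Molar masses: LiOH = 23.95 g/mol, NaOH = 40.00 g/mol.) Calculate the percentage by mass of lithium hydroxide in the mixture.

n(HCl) = 0.01914 × 0.6154 = 0.01178 mol
Let x = n(LiOH), y = n(NaOH).
Titrant: 1x + 1y = 0.01178;  mass: 23.95x + 40.00y = 0.3687
Solving, x = 6.383 × 10^-3 mol, y = 5.396 × 10^-3 mol
mass of LiOH = 6.383 × 10^-3 × 23.95 = 0.1529 g
% LiOH = 0.1529 / 0.3687 × 100 = 41.46 %

41.46 %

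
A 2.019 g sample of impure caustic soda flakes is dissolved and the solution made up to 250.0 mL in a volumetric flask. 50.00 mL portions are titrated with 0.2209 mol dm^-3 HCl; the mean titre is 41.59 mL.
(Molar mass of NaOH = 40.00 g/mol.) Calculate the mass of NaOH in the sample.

NaOH + HCl → NaCl + H2O
n(HCl) per titration = 0.04159 × 0.2209 = 9.187 × 10^-3 mol
n(NaOH) in each aliquot = 9.187 × 10^-3 mol (1:1 ratio)
n(NaOH) in the whole flask = 9.187 × 10^-3 × 250.0/50.00 = 0.04594 mol
mass of NaOH = 0.04594 × 40.00 = 1.837 g

1.837 g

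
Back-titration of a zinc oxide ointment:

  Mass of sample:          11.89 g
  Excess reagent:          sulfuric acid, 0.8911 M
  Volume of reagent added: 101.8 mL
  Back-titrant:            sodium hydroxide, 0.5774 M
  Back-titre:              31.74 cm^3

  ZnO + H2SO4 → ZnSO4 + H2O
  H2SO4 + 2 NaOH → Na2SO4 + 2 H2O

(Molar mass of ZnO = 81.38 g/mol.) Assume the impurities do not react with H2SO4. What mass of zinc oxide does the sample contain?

n(H2SO4) added = 0.1018 × 0.8911 = 0.09071 mol
n(NaOH) used in back-titration = 0.03174 × 0.5774 = 0.01833 mol
From the 1:2 ratio, n(H2SO4) left over = 1/2 × 0.01833 = 9.163 × 10^-3 mol
n(H2SO4) consumed by analyte = 0.09071 − 9.163 × 10^-3 = 0.08155 mol
n(ZnO) = 0.08155 mol (1:1 ratio)
mass of ZnO = 0.08155 × 81.38 = 6.637 g

6.637 g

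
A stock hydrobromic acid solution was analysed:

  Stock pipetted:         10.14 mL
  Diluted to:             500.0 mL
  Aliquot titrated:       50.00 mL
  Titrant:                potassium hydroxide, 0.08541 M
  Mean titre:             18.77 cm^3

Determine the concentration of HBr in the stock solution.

1.581 M

HBr + KOH → KBr + H2O
n(KOH) = 0.01877 × 0.08541 = 1.603 × 10^-3 mol
n(HBr) in the aliquot = 1.603 × 10^-3 mol (1:1 ratio)
[HBr]_dilute = 1.603 × 10^-3 / 0.05000 = 0.03206 mol/L
Dilution factor = 500.0 / 10.14 = 49.31
[HBr]_stock = 0.03206 × 49.31 = 1.581 mol/L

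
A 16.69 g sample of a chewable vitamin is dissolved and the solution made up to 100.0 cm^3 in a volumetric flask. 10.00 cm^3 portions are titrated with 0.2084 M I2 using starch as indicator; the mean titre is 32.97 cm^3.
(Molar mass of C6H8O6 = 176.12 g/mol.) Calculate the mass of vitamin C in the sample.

12.10 g

C6H8O6 + I2 → C6H6O6 + 2 HI
n(I2) per titration = 0.03297 × 0.2084 = 6.871 × 10^-3 mol
n(C6H8O6) in each aliquot = 6.871 × 10^-3 mol (1:1 ratio)
n(C6H8O6) in the whole flask = 6.871 × 10^-3 × 100.0/10.00 = 0.06871 mol
mass of C6H8O6 = 0.06871 × 176.12 = 12.10 g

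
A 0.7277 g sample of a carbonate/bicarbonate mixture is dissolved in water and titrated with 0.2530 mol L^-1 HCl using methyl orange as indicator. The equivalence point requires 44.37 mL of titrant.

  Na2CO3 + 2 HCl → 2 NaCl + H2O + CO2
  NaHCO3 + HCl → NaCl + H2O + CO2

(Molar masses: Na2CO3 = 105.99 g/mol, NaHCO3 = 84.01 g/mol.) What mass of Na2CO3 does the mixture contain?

n(HCl) = 0.04437 × 0.2530 = 0.01123 mol
Let x = n(Na2CO3), y = n(NaHCO3).
Titrant: 2x + 1y = 0.01123;  mass: 105.99x + 84.01y = 0.7277
Solving, x = 3.472 × 10^-3 mol, y = 4.282 × 10^-3 mol
mass of Na2CO3 = 3.472 × 10^-3 × 105.99 = 0.3680 g

0.3680 g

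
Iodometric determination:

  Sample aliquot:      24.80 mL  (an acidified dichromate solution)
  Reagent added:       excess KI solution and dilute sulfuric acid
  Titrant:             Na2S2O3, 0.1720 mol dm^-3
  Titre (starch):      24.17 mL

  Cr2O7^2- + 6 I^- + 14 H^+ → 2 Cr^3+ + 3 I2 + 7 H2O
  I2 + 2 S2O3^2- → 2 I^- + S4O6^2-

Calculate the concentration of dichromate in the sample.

n(S2O3^2-) = 0.02417 × 0.1720 = 4.157 × 10^-3 mol
n(I2) = n(S2O3^2-)/2 = 2.079 × 10^-3 mol
From the 1:3 ratio, n(Cr2O7^2-) in the aliquot = 1/3 × 2.079 × 10^-3 = 6.929 × 10^-4 mol
[Cr2O7^2-] = 6.929 × 10^-4 / 0.02480 = 0.02794 mol/L

0.02794 mol/L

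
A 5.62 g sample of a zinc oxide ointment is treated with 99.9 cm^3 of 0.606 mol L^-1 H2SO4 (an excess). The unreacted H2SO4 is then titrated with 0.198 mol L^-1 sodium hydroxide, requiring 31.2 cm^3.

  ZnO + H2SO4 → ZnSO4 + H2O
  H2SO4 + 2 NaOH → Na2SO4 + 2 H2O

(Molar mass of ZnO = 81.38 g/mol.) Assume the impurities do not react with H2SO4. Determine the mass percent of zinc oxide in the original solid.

n(H2SO4) added = 0.0999 × 0.606 = 0.0605 mol
n(NaOH) used in back-titration = 0.0312 × 0.198 = 6.18 × 10^-3 mol
From the 1:2 ratio, n(H2SO4) left over = 1/2 × 6.18 × 10^-3 = 3.09 × 10^-3 mol
n(H2SO4) consumed by analyte = 0.0605 − 3.09 × 10^-3 = 0.0575 mol
n(ZnO) = 0.0575 mol (1:1 ratio)
mass of ZnO = 0.0575 × 81.38 = 4.68 g
% ZnO = 4.68 / 5.62 × 100 = 83.2 %

83.2 %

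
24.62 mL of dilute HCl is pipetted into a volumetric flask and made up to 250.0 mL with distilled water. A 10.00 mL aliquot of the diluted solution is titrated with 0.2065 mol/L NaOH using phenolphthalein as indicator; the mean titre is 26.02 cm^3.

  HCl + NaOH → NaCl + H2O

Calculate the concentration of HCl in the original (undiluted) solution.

5.456 mol/L

n(NaOH) = 0.02602 × 0.2065 = 5.373 × 10^-3 mol
n(HCl) in the aliquot = 5.373 × 10^-3 mol (1:1 ratio)
[HCl]_dilute = 5.373 × 10^-3 / 0.01000 = 0.5373 mol/L
Dilution factor = 250.0 / 24.62 = 10.15
[HCl]_stock = 0.5373 × 10.15 = 5.456 mol/L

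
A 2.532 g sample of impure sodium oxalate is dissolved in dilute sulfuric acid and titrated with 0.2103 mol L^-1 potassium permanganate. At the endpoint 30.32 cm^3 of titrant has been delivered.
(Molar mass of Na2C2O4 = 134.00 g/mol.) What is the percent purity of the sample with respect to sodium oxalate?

2 MnO4^- + 5 C2O4^2- + 16 H^+ → 2 Mn^2+ + 10 CO2 + 8 H2O
n(KMnO4) = 0.03032 L × 0.2103 mol/L = 6.376 × 10^-3 mol
From the 5:2 ratio, n(Na2C2O4) = 5/2 × 6.376 × 10^-3 = 0.01594 mol
mass of Na2C2O4 = 0.01594 × 134.00 g/mol = 2.136 g
% Na2C2O4 = 2.136 / 2.532 × 100 = 84.36 %

84.36 %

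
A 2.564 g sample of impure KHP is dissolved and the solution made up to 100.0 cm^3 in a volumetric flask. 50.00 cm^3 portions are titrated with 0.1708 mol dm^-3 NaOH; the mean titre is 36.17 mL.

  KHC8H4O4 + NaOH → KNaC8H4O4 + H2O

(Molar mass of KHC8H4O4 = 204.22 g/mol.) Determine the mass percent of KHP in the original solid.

98.41 %

n(NaOH) per titration = 0.03617 × 0.1708 = 6.178 × 10^-3 mol
n(KHC8H4O4) in each aliquot = 6.178 × 10^-3 mol (1:1 ratio)
n(KHC8H4O4) in the whole flask = 6.178 × 10^-3 × 100.0/50.00 = 0.01236 mol
mass of KHC8H4O4 = 0.01236 × 204.22 = 2.523 g
% KHC8H4O4 = 2.523 / 2.564 × 100 = 98.41 %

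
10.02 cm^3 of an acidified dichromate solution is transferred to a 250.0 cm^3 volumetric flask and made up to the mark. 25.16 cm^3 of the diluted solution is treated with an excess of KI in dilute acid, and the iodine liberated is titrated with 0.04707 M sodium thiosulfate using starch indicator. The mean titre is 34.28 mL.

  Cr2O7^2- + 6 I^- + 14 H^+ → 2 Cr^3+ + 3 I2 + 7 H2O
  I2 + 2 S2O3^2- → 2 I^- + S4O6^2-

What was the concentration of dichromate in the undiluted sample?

0.2667 M

n(S2O3^2-) = 0.03428 × 0.04707 = 1.614 × 10^-3 mol
n(I2) = n(S2O3^2-)/2 = 8.068 × 10^-4 mol
From the 1:3 ratio, n(Cr2O7^2-) in the aliquot = 1/3 × 8.068 × 10^-4 = 2.689 × 10^-4 mol
[Cr2O7^2-]_dilute = 2.689 × 10^-4 / 0.02516 = 0.01069 mol/L
[Cr2O7^2-]_original = 0.01069 × 250.0/10.02 = 0.2667 mol/L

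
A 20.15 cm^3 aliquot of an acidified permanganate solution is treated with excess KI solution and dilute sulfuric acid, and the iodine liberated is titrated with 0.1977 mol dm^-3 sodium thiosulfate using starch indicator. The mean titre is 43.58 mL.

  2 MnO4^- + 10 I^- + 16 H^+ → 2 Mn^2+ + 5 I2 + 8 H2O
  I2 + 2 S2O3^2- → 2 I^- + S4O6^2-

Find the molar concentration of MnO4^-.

n(S2O3^2-) = 0.04358 × 0.1977 = 8.616 × 10^-3 mol
n(I2) = n(S2O3^2-)/2 = 4.308 × 10^-3 mol
From the 2:5 ratio, n(MnO4^-) in the aliquot = 2/5 × 4.308 × 10^-3 = 1.723 × 10^-3 mol
[MnO4^-] = 1.723 × 10^-3 / 0.02015 = 0.08552 mol/L

0.08552 mol/L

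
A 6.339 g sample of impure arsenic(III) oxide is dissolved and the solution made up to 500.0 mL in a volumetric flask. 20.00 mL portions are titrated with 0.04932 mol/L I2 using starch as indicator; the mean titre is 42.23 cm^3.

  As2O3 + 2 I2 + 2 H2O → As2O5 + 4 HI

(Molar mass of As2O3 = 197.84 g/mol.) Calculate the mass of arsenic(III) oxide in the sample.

n(I2) per titration = 0.04223 × 0.04932 = 2.083 × 10^-3 mol
From the 1:2 ratio, n(As2O3) in each aliquot = 1/2 × 2.083 × 10^-3 = 1.041 × 10^-3 mol
n(As2O3) in the whole flask = 1.041 × 10^-3 × 500.0/20.00 = 0.02603 mol
mass of As2O3 = 0.02603 × 197.84 = 5.151 g

5.151 g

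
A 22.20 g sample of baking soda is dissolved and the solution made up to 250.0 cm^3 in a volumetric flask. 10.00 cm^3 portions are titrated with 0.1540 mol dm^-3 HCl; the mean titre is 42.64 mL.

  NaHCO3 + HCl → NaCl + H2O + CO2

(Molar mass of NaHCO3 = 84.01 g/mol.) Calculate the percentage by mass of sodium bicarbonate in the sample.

n(HCl) per titration = 0.04264 × 0.1540 = 6.567 × 10^-3 mol
n(NaHCO3) in each aliquot = 6.567 × 10^-3 mol (1:1 ratio)
n(NaHCO3) in the whole flask = 6.567 × 10^-3 × 250.0/10.00 = 0.1642 mol
mass of NaHCO3 = 0.1642 × 84.01 = 13.79 g
% NaHCO3 = 13.79 / 22.20 × 100 = 62.12 %

62.12 %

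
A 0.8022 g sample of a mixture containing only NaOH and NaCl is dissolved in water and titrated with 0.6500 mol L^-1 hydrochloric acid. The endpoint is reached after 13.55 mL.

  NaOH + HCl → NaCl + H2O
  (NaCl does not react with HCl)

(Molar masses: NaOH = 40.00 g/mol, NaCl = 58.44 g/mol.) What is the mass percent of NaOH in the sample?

n(HCl) = 0.01355 × 0.6500 = 8.808 × 10^-3 mol
Let x = n(NaOH), y = n(NaCl).
Titrant: 1x = 8.808 × 10^-3;  mass: 40.00x + 58.44y = 0.8022
Solving, x = 8.808 × 10^-3 mol, y = 7.698 × 10^-3 mol
mass of NaOH = 8.808 × 10^-3 × 40.00 = 0.3523 g
% NaOH = 0.3523 / 0.8022 × 100 = 43.92 %

43.92 %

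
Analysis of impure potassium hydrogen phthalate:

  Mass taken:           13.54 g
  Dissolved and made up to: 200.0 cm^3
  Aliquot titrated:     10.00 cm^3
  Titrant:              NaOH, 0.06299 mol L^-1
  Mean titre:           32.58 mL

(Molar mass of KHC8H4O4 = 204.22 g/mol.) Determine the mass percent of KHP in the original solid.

KHC8H4O4 + NaOH → KNaC8H4O4 + H2O
n(NaOH) per titration = 0.03258 × 0.06299 = 2.052 × 10^-3 mol
n(KHC8H4O4) in each aliquot = 2.052 × 10^-3 mol (1:1 ratio)
n(KHC8H4O4) in the whole flask = 2.052 × 10^-3 × 200.0/10.00 = 0.04104 mol
mass of KHC8H4O4 = 0.04104 × 204.22 = 8.382 g
% KHC8H4O4 = 8.382 / 13.54 × 100 = 61.91 %

61.91 %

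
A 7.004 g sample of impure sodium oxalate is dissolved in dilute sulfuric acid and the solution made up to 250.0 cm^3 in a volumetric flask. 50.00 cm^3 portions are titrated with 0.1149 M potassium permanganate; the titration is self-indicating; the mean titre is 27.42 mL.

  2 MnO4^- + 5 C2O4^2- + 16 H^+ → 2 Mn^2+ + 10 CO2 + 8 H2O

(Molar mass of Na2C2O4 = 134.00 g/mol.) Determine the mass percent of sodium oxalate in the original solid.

75.35 %

n(KMnO4) per titration = 0.02742 × 0.1149 = 3.151 × 10^-3 mol
From the 5:2 ratio, n(Na2C2O4) in each aliquot = 5/2 × 3.151 × 10^-3 = 7.876 × 10^-3 mol
n(Na2C2O4) in the whole flask = 7.876 × 10^-3 × 250.0/50.00 = 0.03938 mol
mass of Na2C2O4 = 0.03938 × 134.00 = 5.277 g
% Na2C2O4 = 5.277 / 7.004 × 100 = 75.35 %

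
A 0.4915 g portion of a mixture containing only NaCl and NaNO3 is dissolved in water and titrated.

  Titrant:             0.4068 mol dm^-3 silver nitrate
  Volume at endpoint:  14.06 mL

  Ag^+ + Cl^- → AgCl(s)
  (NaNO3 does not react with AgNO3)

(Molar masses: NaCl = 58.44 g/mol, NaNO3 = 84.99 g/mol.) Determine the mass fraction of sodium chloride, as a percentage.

68.01 %

n(AgNO3) = 0.01406 × 0.4068 = 5.720 × 10^-3 mol
Let x = n(NaCl), y = n(NaNO3).
Titrant: 1x = 5.720 × 10^-3;  mass: 58.44x + 84.99y = 0.4915
Solving, x = 5.720 × 10^-3 mol, y = 1.850 × 10^-3 mol
mass of NaCl = 5.720 × 10^-3 × 58.44 = 0.3343 g
% NaCl = 0.3343 / 0.4915 × 100 = 68.01 %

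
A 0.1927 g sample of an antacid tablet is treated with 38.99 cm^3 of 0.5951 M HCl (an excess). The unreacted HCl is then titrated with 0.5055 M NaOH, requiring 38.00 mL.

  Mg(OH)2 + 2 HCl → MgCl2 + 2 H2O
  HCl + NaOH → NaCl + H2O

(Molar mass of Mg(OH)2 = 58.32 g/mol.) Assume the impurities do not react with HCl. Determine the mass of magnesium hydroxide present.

0.1165 g

n(HCl) added = 0.03899 × 0.5951 = 0.02320 mol
n(NaOH) used in back-titration = 0.03800 × 0.5055 = 0.01921 mol
n(HCl) left over = 0.01921 mol (1:1 ratio)
n(HCl) consumed by analyte = 0.02320 − 0.01921 = 3.994 × 10^-3 mol
From the 1:2 ratio, n(Mg(OH)2) = 1/2 × 3.994 × 10^-3 = 1.997 × 10^-3 mol
mass of Mg(OH)2 = 1.997 × 10^-3 × 58.32 = 0.1165 g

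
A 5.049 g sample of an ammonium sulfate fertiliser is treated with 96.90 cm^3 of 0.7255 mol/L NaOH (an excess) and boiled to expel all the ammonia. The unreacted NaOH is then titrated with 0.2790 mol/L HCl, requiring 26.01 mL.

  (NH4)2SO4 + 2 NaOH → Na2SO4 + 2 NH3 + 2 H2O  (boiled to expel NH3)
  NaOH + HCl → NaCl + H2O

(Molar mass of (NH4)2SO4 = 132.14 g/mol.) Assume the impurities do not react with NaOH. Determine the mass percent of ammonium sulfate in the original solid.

82.50 %

n(NaOH) added = 0.09690 × 0.7255 = 0.07030 mol
n(HCl) used in back-titration = 0.02601 × 0.2790 = 7.257 × 10^-3 mol
n(NaOH) left over = 7.257 × 10^-3 mol (1:1 ratio)
n(NaOH) consumed by analyte = 0.07030 − 7.257 × 10^-3 = 0.06304 mol
From the 1:2 ratio, n((NH4)2SO4) = 1/2 × 0.06304 = 0.03152 mol
mass of (NH4)2SO4 = 0.03152 × 132.14 = 4.165 g
% (NH4)2SO4 = 4.165 / 5.049 × 100 = 82.50 %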